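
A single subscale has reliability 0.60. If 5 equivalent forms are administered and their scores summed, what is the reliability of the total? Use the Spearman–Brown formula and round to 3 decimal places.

0.882

ρ_k = kρ / (1 + (k−1)ρ) = 5·0.60 / (1 + 4·0.60) = 3.000 / 3.400 = 0.882.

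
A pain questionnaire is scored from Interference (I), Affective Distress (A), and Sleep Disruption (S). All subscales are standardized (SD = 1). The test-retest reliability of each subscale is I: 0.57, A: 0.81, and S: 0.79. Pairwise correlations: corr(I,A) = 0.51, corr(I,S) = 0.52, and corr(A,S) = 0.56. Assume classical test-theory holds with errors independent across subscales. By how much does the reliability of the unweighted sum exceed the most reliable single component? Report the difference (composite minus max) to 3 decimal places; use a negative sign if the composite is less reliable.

0.056

Var(sum) = 3 + 3.18 = 6.18; true-score variance = 2.17 + 3.18 = 5.35; composite reliability = 0.8657.
Max component reliability = 0.8100.
Difference = 0.8657 − 0.8100 = 0.056.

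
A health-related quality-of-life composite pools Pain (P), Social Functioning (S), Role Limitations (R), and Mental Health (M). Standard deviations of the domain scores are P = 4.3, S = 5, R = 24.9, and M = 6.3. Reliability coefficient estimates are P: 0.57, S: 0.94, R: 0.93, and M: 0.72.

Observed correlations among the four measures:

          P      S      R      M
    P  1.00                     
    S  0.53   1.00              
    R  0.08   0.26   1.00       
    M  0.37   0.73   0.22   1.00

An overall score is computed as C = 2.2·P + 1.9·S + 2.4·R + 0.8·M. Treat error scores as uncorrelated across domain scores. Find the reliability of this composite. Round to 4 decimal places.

0.9330

Var(C) = 2.2²·4.3² + 1.9²·5² + 2.4²·24.9² + 0.8²·6.3² + 2·[4.18·4.3·5·0.53 + 5.28·4.3·24.9·0.08 + 1.76·4.3·6.3·0.37 + 4.56·5·24.9·0.26 + 1.52·5·6.3·0.73 + 1.92·24.9·6.3·0.22] = 3776.4 + 718.64 = 4495.04.
Under uncorrelated errors the observed covariances equal the true-score covariances, so only the own-variance terms attenuate.
True-score variance = [2.2²·4.3²·0.57 + 1.9²·5²·0.94 + 2.4²·24.9²·0.93 + 0.8²·6.3²·0.72] + 718.64 = 3475.4 + 718.64 = 4194.04.
Reliability = 4194.04 / 4495.04 = 0.9330.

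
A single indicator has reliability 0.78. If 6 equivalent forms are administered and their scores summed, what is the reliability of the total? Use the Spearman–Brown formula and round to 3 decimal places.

0.955

ρ_k = kρ / (1 + (k−1)ρ) = 6·0.78 / (1 + 5·0.78) = 4.680 / 4.900 = 0.955.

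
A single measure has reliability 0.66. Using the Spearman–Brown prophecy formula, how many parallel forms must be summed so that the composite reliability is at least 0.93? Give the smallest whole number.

7

k ≥ ρ*(1−ρ₁)/(ρ₁(1−ρ*)) = 0.93·0.34 / (0.66·0.07) = 6.844.
Smallest integer k = 7.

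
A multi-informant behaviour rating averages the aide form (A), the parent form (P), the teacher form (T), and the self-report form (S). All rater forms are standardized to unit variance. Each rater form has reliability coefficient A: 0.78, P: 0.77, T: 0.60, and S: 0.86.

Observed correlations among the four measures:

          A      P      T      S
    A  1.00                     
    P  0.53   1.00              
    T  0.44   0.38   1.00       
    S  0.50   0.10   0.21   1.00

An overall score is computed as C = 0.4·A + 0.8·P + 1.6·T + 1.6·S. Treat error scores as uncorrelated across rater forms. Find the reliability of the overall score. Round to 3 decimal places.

Var(C) = 0.4² + 0.8² + 1.6² + 1.6² + 2·[0.32·0.53 + 0.64·0.44 + 0.64·0.50 + 1.28·0.38 + 1.28·0.10 + 2.56·0.21] = 5.92 + 3.8464 = 9.7664.
With uncorrelated errors the cross-covariances are all true-score covariance, so they carry over unchanged; only the diagonal terms shrink to ρᵢσᵢ².
True-score variance = [0.4²·0.78 + 0.8²·0.77 + 1.6²·0.60 + 1.6²·0.86] + 3.8464 = 4.3552 + 3.8464 = 8.2016.
Reliability = 8.2016 / 9.7664 = 0.840.

0.840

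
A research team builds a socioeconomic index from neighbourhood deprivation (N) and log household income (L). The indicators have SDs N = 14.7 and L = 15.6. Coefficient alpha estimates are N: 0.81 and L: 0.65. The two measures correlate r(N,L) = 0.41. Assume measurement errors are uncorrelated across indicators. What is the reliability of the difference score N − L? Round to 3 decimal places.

0.535

Var(N−L) = 14.7² + 15.6² − 2·14.7·15.6·0.41 = 459.45 − 188.042 = 271.408.
Under uncorrelated errors the observed covariances equal the true-score covariances, so only the own-variance terms attenuate.
True-score variance = [14.7²·0.81 + 15.6²·0.65] − 188.042 = 333.217 − 188.042 = 145.175.
Reliability = 145.175 / 271.408 = 0.535.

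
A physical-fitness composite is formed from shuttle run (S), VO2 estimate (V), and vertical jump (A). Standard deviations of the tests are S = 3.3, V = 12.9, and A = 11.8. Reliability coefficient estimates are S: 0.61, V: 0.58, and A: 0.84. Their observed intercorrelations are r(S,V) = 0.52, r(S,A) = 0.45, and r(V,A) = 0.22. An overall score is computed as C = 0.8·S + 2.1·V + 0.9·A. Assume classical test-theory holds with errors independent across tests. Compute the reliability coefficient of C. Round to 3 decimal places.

0.695

Var(C) = 0.8²·3.3² + 2.1²·12.9² + 0.9²·11.8² + 2·[1.68·3.3·12.9·0.52 + 0.72·3.3·11.8·0.45 + 1.89·12.9·11.8·0.22] = 853.622 + 226.198 = 1079.82.
Under uncorrelated errors the observed covariances equal the true-score covariances, so only the own-variance terms attenuate.
True-score variance = [0.8²·3.3²·0.61 + 2.1²·12.9²·0.58 + 0.9²·11.8²·0.84] + 226.198 = 524.634 + 226.198 = 750.831.
Reliability = 750.831 / 1079.82 = 0.695.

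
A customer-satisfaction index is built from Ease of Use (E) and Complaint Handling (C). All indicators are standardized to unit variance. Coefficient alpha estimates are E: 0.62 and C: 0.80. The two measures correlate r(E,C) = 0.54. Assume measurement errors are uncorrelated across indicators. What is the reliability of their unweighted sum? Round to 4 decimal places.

0.8117

Var(E+C) = 2 + 2·[0.54] = 2 + 1.08 = 3.08.
Under uncorrelated errors the observed covariances equal the true-score covariances, so only the own-variance terms attenuate.
True-score variance = [0.62 + 0.80] + 1.08 = 1.42 + 1.08 = 2.5.
Reliability = 2.5 / 3.08 = 0.8117.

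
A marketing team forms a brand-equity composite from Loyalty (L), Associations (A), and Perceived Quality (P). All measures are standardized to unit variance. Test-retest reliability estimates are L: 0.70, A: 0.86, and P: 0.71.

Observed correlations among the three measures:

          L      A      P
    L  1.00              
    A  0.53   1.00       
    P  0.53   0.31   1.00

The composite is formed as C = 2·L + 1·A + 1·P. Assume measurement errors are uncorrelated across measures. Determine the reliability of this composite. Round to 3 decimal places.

0.850

Var(C) = 2² + 1 + 1 + 2·[2·0.53 + 2·0.53 + 0.31] = 6 + 4.86 = 10.86.
Under uncorrelated errors the observed covariances equal the true-score covariances, so only the own-variance terms attenuate.
True-score variance = [2²·0.70 + 0.86 + 0.71] + 4.86 = 4.37 + 4.86 = 9.23.
Reliability = 9.23 / 10.86 = 0.850.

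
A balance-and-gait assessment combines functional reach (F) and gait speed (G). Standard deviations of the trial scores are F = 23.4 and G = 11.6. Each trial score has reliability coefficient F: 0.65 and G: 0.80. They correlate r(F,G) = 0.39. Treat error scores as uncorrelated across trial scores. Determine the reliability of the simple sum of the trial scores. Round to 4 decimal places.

Var(F+G) = 23.4² + 11.6² + 2·[23.4·11.6·0.39] = 682.12 + 211.723 = 893.843.
Under uncorrelated errors the observed covariances equal the true-score covariances, so only the own-variance terms attenuate.
True-score variance = [23.4²·0.65 + 11.6²·0.80] + 211.723 = 463.562 + 211.723 = 675.285.
Reliability = 675.285 / 893.843 = 0.7555.

0.7555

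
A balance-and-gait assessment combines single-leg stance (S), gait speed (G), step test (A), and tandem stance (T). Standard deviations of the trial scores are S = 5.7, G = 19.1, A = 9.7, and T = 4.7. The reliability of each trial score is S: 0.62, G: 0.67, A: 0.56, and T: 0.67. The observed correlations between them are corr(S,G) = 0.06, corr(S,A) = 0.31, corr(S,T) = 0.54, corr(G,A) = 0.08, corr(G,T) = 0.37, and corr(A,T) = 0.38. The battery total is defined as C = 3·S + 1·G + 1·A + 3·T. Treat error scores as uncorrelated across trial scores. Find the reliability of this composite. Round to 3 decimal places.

0.799

Var(C) = 3²·5.7² + 19.1² + 9.7² + 3²·4.7² + 2·[3·5.7·19.1·0.06 + 3·5.7·9.7·0.31 + 9·5.7·4.7·0.54 + 19.1·9.7·0.08 + 3·19.1·4.7·0.37 + 3·9.7·4.7·0.38] = 950.12 + 735.309 = 1685.43.
Because errors are independent across components, Cov(Tᵢ,Tⱼ) = Cov(Xᵢ,Xⱼ); the off-diagonal part of the true-score variance is the same as above.
True-score variance = [3²·5.7²·0.62 + 19.1²·0.67 + 9.7²·0.56 + 3²·4.7²·0.67] + 735.309 = 611.61 + 735.309 = 1346.92.
Reliability = 1346.92 / 1685.43 = 0.799.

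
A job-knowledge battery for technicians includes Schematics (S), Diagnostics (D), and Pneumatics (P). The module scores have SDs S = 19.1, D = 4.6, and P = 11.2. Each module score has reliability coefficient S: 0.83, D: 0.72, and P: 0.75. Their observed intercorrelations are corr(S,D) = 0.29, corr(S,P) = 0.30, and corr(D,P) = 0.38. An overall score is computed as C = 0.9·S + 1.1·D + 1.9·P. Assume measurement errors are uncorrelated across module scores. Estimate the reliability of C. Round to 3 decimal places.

0.848

Var(C) = 0.9²·19.1² + 1.1²·4.6² + 1.9²·11.2² + 2·[0.99·19.1·4.6·0.29 + 1.71·19.1·11.2·0.30 + 2.09·4.6·11.2·0.38] = 773.938 + 351.765 = 1125.7.
Because errors are independent across components, Cov(Tᵢ,Tⱼ) = Cov(Xᵢ,Xⱼ); the off-diagonal part of the true-score variance is the same as above.
True-score variance = [0.9²·19.1²·0.83 + 1.1²·4.6²·0.72 + 1.9²·11.2²·0.75] + 351.765 = 603.325 + 351.765 = 955.091.
Reliability = 955.091 / 1125.7 = 0.848.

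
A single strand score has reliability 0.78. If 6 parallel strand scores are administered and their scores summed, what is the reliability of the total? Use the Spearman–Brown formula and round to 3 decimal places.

0.955

ρ_k = kρ / (1 + (k−1)ρ) = 6·0.78 / (1 + 5·0.78) = 4.680 / 4.900 = 0.955.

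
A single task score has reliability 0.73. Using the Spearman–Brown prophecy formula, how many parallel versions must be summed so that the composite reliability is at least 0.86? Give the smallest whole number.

k ≥ ρ*(1−ρ₁)/(ρ₁(1−ρ*)) = 0.86·0.27 / (0.73·0.14) = 2.272.
Smallest integer k = 3.

3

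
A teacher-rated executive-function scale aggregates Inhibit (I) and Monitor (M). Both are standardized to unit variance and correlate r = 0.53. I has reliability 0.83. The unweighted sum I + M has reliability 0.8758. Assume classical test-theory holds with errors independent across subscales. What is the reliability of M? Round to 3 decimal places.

Var(I+M) = 2 + 2·0.53 = 3.060.
True-score variance = ρ_I + ρ_M + 2·0.53, so 0.8758 = (0.83 + ρ_M + 1.06) / 3.060.
ρ_M = 0.8758·3.060 − 0.83 − 1.06 = 0.790.

0.790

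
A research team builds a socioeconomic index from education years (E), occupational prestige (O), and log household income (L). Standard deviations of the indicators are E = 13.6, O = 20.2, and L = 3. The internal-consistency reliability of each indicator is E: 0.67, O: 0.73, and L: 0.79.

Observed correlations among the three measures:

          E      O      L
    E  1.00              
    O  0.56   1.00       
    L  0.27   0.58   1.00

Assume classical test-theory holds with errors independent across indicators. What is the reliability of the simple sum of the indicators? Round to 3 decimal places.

Var(E+O+L) = 13.6² + 20.2² + 3² + 2·[13.6·20.2·0.56 + 13.6·3·0.27 + 20.2·3·0.58] = 602 + 400.014 = 1002.01.
With uncorrelated errors the cross-covariances are all true-score covariance, so they carry over unchanged; only the diagonal terms shrink to ρᵢσᵢ².
True-score variance = [13.6²·0.67 + 20.2²·0.73 + 3²·0.79] + 400.014 = 428.902 + 400.014 = 828.917.
Reliability = 828.917 / 1002.01 = 0.827.

0.827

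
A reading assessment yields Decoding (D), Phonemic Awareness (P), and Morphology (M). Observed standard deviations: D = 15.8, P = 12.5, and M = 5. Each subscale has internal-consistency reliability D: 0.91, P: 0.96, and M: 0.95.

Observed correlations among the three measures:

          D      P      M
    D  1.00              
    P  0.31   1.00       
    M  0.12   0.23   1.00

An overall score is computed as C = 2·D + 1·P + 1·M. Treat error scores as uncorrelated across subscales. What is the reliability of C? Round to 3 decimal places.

Var(C) = 2²·15.8² + 12.5² + 5² + 2·[2·15.8·12.5·0.31 + 2·15.8·5·0.12 + 12.5·5·0.23] = 1179.81 + 311.57 = 1491.38.
Because errors are independent across components, Cov(Tᵢ,Tⱼ) = Cov(Xᵢ,Xⱼ); the off-diagonal part of the true-score variance is the same as above.
True-score variance = [2²·15.8²·0.91 + 12.5²·0.96 + 5²·0.95] + 311.57 = 1082.44 + 311.57 = 1394.01.
Reliability = 1394.01 / 1491.38 = 0.935.

0.935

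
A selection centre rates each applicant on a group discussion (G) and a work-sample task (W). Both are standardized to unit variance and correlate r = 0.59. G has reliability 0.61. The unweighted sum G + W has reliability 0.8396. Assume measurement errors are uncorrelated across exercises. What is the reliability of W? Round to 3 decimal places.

0.880

Var(G+W) = 2 + 2·0.59 = 3.180.
True-score variance = ρ_G + ρ_W + 2·0.59, so 0.8396 = (0.61 + ρ_W + 1.18) / 3.180.
ρ_W = 0.8396·3.180 − 0.61 − 1.18 = 0.880.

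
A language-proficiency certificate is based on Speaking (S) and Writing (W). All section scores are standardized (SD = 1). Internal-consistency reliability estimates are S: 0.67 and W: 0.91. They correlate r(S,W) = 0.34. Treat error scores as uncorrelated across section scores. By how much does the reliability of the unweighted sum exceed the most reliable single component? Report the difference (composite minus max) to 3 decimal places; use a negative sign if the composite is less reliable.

-0.067

Var(sum) = 2 + 0.68 = 2.68; true-score variance = 1.58 + 0.68 = 2.26; composite reliability = 0.8433.
Max component reliability = 0.9100.
Difference = 0.8433 − 0.9100 = -0.067.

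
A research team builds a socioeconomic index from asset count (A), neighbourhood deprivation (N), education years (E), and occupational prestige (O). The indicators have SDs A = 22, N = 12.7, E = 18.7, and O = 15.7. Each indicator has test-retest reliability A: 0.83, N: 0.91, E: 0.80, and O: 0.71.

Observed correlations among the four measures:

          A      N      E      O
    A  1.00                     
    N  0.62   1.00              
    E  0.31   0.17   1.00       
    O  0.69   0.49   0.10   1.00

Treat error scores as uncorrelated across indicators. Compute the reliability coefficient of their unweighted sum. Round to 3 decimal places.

0.910

Var(A+N+E+O) = 22² + 12.7² + 18.7² + 15.7² + 2·[22·12.7·0.62 + 22·18.7·0.31 + 22·15.7·0.69 + 12.7·18.7·0.17 + 12.7·15.7·0.49 + 18.7·15.7·0.10] = 1241.47 + 1413.04 = 2654.51.
With uncorrelated errors the cross-covariances are all true-score covariance, so they carry over unchanged; only the diagonal terms shrink to ρᵢσᵢ².
True-score variance = [22²·0.83 + 12.7²·0.91 + 18.7²·0.80 + 15.7²·0.71] + 1413.04 = 1003.25 + 1413.04 = 2416.3.
Reliability = 2416.3 / 2654.51 = 0.910.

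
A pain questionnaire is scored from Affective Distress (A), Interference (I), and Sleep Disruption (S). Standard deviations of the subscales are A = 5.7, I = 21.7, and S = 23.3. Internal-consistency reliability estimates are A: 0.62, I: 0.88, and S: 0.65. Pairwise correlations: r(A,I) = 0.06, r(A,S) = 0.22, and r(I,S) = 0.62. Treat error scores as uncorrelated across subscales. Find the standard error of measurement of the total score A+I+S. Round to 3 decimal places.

16.089

Var(total) = 1046.27 + 700.236 = 1746.51.
True-score variance = 787.406 + 700.236 = 1487.64, so reliability = 0.8518.
Error variance = 1746.51 − 1487.64 = 258.864; SEM = √258.864 = 16.089.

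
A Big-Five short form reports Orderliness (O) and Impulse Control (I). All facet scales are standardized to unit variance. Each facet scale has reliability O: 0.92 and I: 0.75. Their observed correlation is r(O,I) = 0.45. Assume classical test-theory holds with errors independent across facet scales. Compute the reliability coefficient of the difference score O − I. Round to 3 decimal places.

Var(O−I) = 1 + 1 − 2·0.45 = 2 − 0.9 = 1.1.
Because errors are independent across components, Cov(Tᵢ,Tⱼ) = Cov(Xᵢ,Xⱼ); the off-diagonal part of the true-score variance is the same as above.
True-score variance = [0.92 + 0.75] − 0.9 = 1.67 − 0.9 = 0.77.
Reliability = 0.77 / 1.1 = 0.700.

0.700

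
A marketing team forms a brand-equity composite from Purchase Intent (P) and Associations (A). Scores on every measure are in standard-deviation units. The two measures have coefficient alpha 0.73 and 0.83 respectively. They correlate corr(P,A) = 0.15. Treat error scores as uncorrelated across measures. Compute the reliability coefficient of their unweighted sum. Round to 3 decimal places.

Var(P+A) = 2 + 2·[0.15] = 2 + 0.3 = 2.3.
Because errors are independent across components, Cov(Tᵢ,Tⱼ) = Cov(Xᵢ,Xⱼ); the off-diagonal part of the true-score variance is the same as above.
True-score variance = [0.73 + 0.83] + 0.3 = 1.56 + 0.3 = 1.86.
Reliability = 1.86 / 2.3 = 0.809.

0.809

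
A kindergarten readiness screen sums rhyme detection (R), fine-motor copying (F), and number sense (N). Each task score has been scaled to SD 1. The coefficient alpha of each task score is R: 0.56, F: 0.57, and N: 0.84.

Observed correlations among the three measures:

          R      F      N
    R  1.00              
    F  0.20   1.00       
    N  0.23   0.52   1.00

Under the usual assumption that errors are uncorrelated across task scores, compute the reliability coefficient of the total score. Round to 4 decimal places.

0.7898

Var(R+F+N) = 3 + 2·[0.20 + 0.23 + 0.52] = 3 + 1.9 = 4.9.
Because errors are independent across components, Cov(Tᵢ,Tⱼ) = Cov(Xᵢ,Xⱼ); the off-diagonal part of the true-score variance is the same as above.
True-score variance = [0.56 + 0.57 + 0.84] + 1.9 = 1.97 + 1.9 = 3.87.
Reliability = 3.87 / 4.9 = 0.7898.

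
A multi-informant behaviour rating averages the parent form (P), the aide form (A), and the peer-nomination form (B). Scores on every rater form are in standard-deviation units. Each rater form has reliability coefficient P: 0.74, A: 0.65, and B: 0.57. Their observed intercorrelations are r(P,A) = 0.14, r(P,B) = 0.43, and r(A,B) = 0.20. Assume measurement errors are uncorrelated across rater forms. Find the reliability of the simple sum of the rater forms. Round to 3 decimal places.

Var(P+A+B) = 3 + 2·[0.14 + 0.43 + 0.20] = 3 + 1.54 = 4.54.
Under uncorrelated errors the observed covariances equal the true-score covariances, so only the own-variance terms attenuate.
True-score variance = [0.74 + 0.65 + 0.57] + 1.54 = 1.96 + 1.54 = 3.5.
Reliability = 3.5 / 4.54 = 0.771.

0.771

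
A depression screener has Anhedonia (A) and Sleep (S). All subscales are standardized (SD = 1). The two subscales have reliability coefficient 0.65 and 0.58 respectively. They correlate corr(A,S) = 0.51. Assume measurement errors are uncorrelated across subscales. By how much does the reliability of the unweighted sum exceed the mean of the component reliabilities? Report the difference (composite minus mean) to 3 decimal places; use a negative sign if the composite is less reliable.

Var(sum) = 2 + 1.02 = 3.02; true-score variance = 1.23 + 1.02 = 2.25; composite reliability = 0.7450.
Mean component reliability = 0.6150.
Difference = 0.7450 − 0.6150 = 0.130.

0.130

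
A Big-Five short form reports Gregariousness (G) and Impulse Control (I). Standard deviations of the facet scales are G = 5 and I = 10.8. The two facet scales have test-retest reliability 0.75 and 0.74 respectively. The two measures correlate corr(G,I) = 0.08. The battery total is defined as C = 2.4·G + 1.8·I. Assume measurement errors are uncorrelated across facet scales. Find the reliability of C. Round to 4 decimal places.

0.7599

Var(C) = 2.4²·5² + 1.8²·10.8² + 2·[4.32·5·10.8·0.08] = 521.914 + 37.3248 = 559.238.
With uncorrelated errors the cross-covariances are all true-score covariance, so they carry over unchanged; only the diagonal terms shrink to ρᵢσᵢ².
True-score variance = [2.4²·5²·0.75 + 1.8²·10.8²·0.74] + 37.3248 = 387.656 + 37.3248 = 424.981.
Reliability = 424.981 / 559.238 = 0.7599.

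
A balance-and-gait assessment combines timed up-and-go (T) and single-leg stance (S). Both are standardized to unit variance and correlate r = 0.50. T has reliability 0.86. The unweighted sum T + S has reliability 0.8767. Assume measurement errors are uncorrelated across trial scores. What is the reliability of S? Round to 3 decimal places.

Var(T+S) = 2 + 2·0.50 = 3.000.
True-score variance = ρ_T + ρ_S + 2·0.50, so 0.8767 = (0.86 + ρ_S + 1.00) / 3.000.
ρ_S = 0.8767·3.000 − 0.86 − 1.00 = 0.770.

0.770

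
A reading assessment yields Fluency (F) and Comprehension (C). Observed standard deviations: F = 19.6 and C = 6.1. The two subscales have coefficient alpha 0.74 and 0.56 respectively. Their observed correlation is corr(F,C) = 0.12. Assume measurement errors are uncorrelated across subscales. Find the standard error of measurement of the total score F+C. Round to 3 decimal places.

Var(total) = 421.37 + 28.6944 = 450.064.
True-score variance = 305.116 + 28.6944 = 333.81, so reliability = 0.7417.
Error variance = 450.064 − 333.81 = 116.254; SEM = √116.254 = 10.782.

10.782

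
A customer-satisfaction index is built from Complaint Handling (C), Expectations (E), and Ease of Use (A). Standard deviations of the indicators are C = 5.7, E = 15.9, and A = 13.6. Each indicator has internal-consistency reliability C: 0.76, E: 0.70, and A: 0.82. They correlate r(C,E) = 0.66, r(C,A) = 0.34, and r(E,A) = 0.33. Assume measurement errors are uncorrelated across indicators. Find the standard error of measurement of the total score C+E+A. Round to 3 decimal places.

10.814

Var(total) = 470.26 + 315.064 = 785.324.
True-score variance = 353.327 + 315.064 = 668.39, so reliability = 0.8511.
Error variance = 785.324 − 668.39 = 116.933; SEM = √116.933 = 10.814.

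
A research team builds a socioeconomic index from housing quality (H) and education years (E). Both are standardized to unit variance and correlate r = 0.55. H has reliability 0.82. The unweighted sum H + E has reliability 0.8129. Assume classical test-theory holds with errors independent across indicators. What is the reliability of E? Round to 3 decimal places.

Var(H+E) = 2 + 2·0.55 = 3.100.
True-score variance = ρ_H + ρ_E + 2·0.55, so 0.8129 = (0.82 + ρ_E + 1.10) / 3.100.
ρ_E = 0.8129·3.100 − 0.82 − 1.10 = 0.600.

0.600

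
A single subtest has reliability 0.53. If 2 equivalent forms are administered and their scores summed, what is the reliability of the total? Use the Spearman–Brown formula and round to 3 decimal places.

ρ_k = kρ / (1 + (k−1)ρ) = 2·0.53 / (1 + 1·0.53) = 1.060 / 1.530 = 0.693.

0.693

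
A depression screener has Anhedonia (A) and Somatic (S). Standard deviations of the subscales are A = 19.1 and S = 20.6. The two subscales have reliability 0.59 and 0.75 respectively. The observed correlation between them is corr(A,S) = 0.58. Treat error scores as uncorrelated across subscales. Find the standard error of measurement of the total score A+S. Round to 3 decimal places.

Var(total) = 789.17 + 456.414 = 1245.58.
True-score variance = 533.508 + 456.414 = 989.922, so reliability = 0.7947.
Error variance = 1245.58 − 989.922 = 255.662; SEM = √255.662 = 15.989.

15.989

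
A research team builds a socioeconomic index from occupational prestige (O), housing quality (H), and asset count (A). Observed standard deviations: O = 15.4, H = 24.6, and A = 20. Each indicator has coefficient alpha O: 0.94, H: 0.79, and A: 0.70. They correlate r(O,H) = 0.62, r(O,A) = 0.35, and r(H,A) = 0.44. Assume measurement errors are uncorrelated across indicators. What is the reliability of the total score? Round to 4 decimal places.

0.8893

Var(O+H+A) = 15.4² + 24.6² + 20² + 2·[15.4·24.6·0.62 + 15.4·20·0.35 + 24.6·20·0.44] = 1242.32 + 1118.32 = 2360.64.
Because errors are independent across components, Cov(Tᵢ,Tⱼ) = Cov(Xᵢ,Xⱼ); the off-diagonal part of the true-score variance is the same as above.
True-score variance = [15.4²·0.94 + 24.6²·0.79 + 20²·0.70] + 1118.32 = 981.007 + 1118.32 = 2099.33.
Reliability = 2099.33 / 2360.64 = 0.8893.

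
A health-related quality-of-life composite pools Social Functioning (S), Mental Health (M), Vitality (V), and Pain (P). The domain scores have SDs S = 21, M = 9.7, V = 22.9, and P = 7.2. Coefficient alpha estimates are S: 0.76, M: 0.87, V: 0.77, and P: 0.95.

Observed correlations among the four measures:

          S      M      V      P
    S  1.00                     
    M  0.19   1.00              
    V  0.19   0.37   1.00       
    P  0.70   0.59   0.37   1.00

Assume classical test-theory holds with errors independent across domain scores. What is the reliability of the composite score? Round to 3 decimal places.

0.876

Var(S+M+V+P) = 21² + 9.7² + 22.9² + 7.2² + 2·[21·9.7·0.19 + 21·22.9·0.19 + 21·7.2·0.70 + 9.7·22.9·0.37 + 9.7·7.2·0.59 + 22.9·7.2·0.37] = 1111.34 + 840.627 = 1951.97.
With uncorrelated errors the cross-covariances are all true-score covariance, so they carry over unchanged; only the diagonal terms shrink to ρᵢσᵢ².
True-score variance = [21²·0.76 + 9.7²·0.87 + 22.9²·0.77 + 7.2²·0.95] + 840.627 = 870.062 + 840.627 = 1710.69.
Reliability = 1710.69 / 1951.97 = 0.876.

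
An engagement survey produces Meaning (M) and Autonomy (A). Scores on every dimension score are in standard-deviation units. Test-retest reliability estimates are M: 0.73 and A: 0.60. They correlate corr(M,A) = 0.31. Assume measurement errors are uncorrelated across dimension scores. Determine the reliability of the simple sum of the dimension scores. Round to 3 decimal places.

0.744

Var(M+A) = 2 + 2·[0.31] = 2 + 0.62 = 2.62.
With uncorrelated errors the cross-covariances are all true-score covariance, so they carry over unchanged; only the diagonal terms shrink to ρᵢσᵢ².
True-score variance = [0.73 + 0.60] + 0.62 = 1.33 + 0.62 = 1.95.
Reliability = 1.95 / 2.62 = 0.744.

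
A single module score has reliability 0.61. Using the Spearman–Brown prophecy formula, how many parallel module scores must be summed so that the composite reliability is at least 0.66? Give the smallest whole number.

k ≥ ρ*(1−ρ₁)/(ρ₁(1−ρ*)) = 0.66·0.39 / (0.61·0.34) = 1.241.
Smallest integer k = 2.

2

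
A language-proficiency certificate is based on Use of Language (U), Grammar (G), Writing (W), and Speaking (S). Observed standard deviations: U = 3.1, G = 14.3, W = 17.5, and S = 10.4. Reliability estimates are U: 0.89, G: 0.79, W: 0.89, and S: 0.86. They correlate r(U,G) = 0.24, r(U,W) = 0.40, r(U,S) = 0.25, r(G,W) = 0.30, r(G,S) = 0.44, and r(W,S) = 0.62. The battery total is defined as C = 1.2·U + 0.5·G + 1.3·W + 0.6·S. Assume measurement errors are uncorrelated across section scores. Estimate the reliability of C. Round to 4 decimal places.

Var(C) = 1.2²·3.1² + 0.5²·14.3² + 1.3²·17.5² + 0.6²·10.4² + 2·[0.6·3.1·14.3·0.24 + 1.56·3.1·17.5·0.40 + 0.72·3.1·10.4·0.25 + 0.65·14.3·17.5·0.30 + 0.3·14.3·10.4·0.44 + 0.78·17.5·10.4·0.62] = 621.461 + 404.967 = 1026.43.
With uncorrelated errors the cross-covariances are all true-score covariance, so they carry over unchanged; only the diagonal terms shrink to ρᵢσᵢ².
True-score variance = [1.2²·3.1²·0.89 + 0.5²·14.3²·0.79 + 1.3²·17.5²·0.89 + 0.6²·10.4²·0.86] + 404.967 = 546.82 + 404.967 = 951.787.
Reliability = 951.787 / 1026.43 = 0.9273.

0.9273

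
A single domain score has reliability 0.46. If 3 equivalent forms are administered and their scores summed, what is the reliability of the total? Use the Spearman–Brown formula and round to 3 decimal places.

0.719

ρ_k = kρ / (1 + (k−1)ρ) = 3·0.46 / (1 + 2·0.46) = 1.380 / 1.920 = 0.719.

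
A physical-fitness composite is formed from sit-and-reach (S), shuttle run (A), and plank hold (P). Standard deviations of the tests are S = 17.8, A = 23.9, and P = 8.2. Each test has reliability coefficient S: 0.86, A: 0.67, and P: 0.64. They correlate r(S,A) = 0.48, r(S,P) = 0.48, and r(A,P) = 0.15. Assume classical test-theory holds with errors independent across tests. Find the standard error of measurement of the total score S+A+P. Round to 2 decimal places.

Var(total) = 955.29 + 607.319 = 1562.61.
True-score variance = 698.227 + 607.319 = 1305.55, so reliability = 0.8355.
Error variance = 1562.61 − 1305.55 = 257.063; SEM = √257.063 = 16.03.

16.03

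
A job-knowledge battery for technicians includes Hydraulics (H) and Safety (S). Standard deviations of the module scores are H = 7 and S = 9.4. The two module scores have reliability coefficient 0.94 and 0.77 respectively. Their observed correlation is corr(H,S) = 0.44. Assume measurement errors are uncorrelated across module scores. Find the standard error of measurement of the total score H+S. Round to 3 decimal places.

Var(total) = 137.36 + 57.904 = 195.264.
True-score variance = 114.097 + 57.904 = 172.001, so reliability = 0.8809.
Error variance = 195.264 − 172.001 = 23.2628; SEM = √23.2628 = 4.823.

4.823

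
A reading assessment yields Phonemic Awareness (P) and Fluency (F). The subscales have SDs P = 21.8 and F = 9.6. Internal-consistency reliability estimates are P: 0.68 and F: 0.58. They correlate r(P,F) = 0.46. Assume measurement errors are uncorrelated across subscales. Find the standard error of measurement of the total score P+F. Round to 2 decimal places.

Var(total) = 567.4 + 192.538 = 759.938.
True-score variance = 376.616 + 192.538 = 569.154, so reliability = 0.7489.
Error variance = 759.938 − 569.154 = 190.784; SEM = √190.784 = 13.81.

13.81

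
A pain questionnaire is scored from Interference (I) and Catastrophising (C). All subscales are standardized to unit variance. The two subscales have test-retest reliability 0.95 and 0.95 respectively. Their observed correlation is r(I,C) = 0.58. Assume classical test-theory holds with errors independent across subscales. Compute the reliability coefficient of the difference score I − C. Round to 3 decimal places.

Var(I−C) = 1 + 1 − 2·0.58 = 2 − 1.16 = 0.84.
With uncorrelated errors the cross-covariances are all true-score covariance, so they carry over unchanged; only the diagonal terms shrink to ρᵢσᵢ².
True-score variance = [0.95 + 0.95] − 1.16 = 1.9 − 1.16 = 0.74.
Reliability = 0.74 / 0.84 = 0.881.

0.881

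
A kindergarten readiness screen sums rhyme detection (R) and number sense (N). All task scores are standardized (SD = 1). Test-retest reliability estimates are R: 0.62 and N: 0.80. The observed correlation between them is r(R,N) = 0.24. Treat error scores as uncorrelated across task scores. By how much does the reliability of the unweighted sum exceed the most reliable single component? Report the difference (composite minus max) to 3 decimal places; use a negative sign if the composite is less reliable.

-0.034

Var(sum) = 2 + 0.48 = 2.48; true-score variance = 1.42 + 0.48 = 1.9; composite reliability = 0.7661.
Max component reliability = 0.8000.
Difference = 0.7661 − 0.8000 = -0.034.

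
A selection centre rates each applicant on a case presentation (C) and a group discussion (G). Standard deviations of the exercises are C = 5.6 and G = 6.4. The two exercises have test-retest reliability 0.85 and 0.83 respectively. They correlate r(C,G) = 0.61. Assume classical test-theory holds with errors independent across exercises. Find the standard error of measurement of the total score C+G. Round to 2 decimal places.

Var(total) = 72.32 + 43.7248 = 116.045.
True-score variance = 60.6528 + 43.7248 = 104.378, so reliability = 0.8995.
Error variance = 116.045 − 104.378 = 11.6672; SEM = √11.6672 = 3.42.

3.42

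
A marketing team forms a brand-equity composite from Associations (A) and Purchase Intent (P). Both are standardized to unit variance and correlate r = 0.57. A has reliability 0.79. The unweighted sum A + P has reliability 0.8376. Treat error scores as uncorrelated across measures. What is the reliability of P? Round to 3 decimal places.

0.700

Var(A+P) = 2 + 2·0.57 = 3.140.
True-score variance = ρ_A + ρ_P + 2·0.57, so 0.8376 = (0.79 + ρ_P + 1.14) / 3.140.
ρ_P = 0.8376·3.140 − 0.79 − 1.14 = 0.700.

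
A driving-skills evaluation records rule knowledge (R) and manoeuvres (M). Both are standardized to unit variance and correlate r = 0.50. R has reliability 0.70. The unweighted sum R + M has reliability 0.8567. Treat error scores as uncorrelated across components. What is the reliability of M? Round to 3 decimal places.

Var(R+M) = 2 + 2·0.50 = 3.000.
True-score variance = ρ_R + ρ_M + 2·0.50, so 0.8567 = (0.70 + ρ_M + 1.00) / 3.000.
ρ_M = 0.8567·3.000 − 0.70 − 1.00 = 0.870.

0.870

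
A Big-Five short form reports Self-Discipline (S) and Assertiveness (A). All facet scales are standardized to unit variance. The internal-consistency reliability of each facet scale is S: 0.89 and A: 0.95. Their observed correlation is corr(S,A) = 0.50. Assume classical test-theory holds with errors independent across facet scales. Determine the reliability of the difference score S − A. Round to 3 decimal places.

0.840

Var(S−A) = 1 + 1 − 2·0.50 = 2 − 1 = 1.
Because errors are independent across components, Cov(Tᵢ,Tⱼ) = Cov(Xᵢ,Xⱼ); the off-diagonal part of the true-score variance is the same as above.
True-score variance = [0.89 + 0.95] − 1 = 1.84 − 1 = 0.84.
Reliability = 0.84 / 1 = 0.840.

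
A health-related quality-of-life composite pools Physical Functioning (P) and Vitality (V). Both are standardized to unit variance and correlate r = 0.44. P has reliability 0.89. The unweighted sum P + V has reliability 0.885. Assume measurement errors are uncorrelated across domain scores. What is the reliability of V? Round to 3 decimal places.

0.779

Var(P+V) = 2 + 2·0.44 = 2.880.
True-score variance = ρ_P + ρ_V + 2·0.44, so 0.885 = (0.89 + ρ_V + 0.88) / 2.880.
ρ_V = 0.885·2.880 − 0.89 − 0.88 = 0.779.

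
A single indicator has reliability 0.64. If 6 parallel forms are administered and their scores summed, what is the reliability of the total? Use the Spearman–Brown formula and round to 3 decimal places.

0.914

ρ_k = kρ / (1 + (k−1)ρ) = 6·0.64 / (1 + 5·0.64) = 3.840 / 4.200 = 0.914.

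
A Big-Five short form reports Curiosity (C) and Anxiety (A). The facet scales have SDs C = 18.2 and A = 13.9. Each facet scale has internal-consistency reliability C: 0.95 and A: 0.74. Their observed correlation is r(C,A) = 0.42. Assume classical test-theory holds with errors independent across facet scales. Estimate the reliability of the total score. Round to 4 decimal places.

0.9094

Var(C+A) = 18.2² + 13.9² + 2·[18.2·13.9·0.42] = 524.45 + 212.503 = 736.953.
With uncorrelated errors the cross-covariances are all true-score covariance, so they carry over unchanged; only the diagonal terms shrink to ρᵢσᵢ².
True-score variance = [18.2²·0.95 + 13.9²·0.74] + 212.503 = 457.653 + 212.503 = 670.157.
Reliability = 670.157 / 736.953 = 0.9094.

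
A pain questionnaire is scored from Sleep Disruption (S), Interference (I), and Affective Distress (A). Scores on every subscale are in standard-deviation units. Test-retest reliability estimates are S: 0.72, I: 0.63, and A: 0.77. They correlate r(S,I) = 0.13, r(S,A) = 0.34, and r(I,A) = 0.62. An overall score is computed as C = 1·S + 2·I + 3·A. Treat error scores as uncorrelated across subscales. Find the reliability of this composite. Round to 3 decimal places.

0.840

Var(C) = 1 + 2² + 3² + 2·[2·0.13 + 3·0.34 + 6·0.62] = 14 + 10 = 24.
Because errors are independent across components, Cov(Tᵢ,Tⱼ) = Cov(Xᵢ,Xⱼ); the off-diagonal part of the true-score variance is the same as above.
True-score variance = [0.72 + 2²·0.63 + 3²·0.77] + 10 = 10.17 + 10 = 20.17.
Reliability = 20.17 / 24 = 0.840.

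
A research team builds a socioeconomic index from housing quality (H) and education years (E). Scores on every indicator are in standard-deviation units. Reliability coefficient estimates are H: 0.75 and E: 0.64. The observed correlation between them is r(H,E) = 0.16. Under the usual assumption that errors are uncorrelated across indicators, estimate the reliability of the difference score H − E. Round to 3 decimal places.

Var(H−E) = 1 + 1 − 2·0.16 = 2 − 0.32 = 1.68.
Under uncorrelated errors the observed covariances equal the true-score covariances, so only the own-variance terms attenuate.
True-score variance = [0.75 + 0.64] − 0.32 = 1.39 − 0.32 = 1.07.
Reliability = 1.07 / 1.68 = 0.637.

0.637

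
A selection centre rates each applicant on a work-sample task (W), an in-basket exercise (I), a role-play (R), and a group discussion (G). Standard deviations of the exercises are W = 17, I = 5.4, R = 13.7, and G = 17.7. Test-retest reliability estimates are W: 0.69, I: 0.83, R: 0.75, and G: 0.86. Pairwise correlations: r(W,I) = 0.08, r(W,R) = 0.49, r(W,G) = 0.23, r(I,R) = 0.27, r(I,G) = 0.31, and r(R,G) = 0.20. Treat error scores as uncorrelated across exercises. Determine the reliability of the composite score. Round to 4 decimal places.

Var(W+I+R+G) = 17² + 5.4² + 13.7² + 17.7² + 2·[17·5.4·0.08 + 17·13.7·0.49 + 17·17.7·0.23 + 5.4·13.7·0.27 + 5.4·17.7·0.31 + 13.7·17.7·0.20] = 819.14 + 577.549 = 1396.69.
With uncorrelated errors the cross-covariances are all true-score covariance, so they carry over unchanged; only the diagonal terms shrink to ρᵢσᵢ².
True-score variance = [17²·0.69 + 5.4²·0.83 + 13.7²·0.75 + 17.7²·0.86] + 577.549 = 633.81 + 577.549 = 1211.36.
Reliability = 1211.36 / 1396.69 = 0.8673.

0.8673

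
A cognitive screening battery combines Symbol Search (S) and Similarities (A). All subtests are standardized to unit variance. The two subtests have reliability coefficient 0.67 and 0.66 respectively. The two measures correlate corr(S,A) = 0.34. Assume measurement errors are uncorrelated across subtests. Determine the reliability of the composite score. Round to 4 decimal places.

0.7500

Var(S+A) = 2 + 2·[0.34] = 2 + 0.68 = 2.68.
Because errors are independent across components, Cov(Tᵢ,Tⱼ) = Cov(Xᵢ,Xⱼ); the off-diagonal part of the true-score variance is the same as above.
True-score variance = [0.67 + 0.66] + 0.68 = 1.33 + 0.68 = 2.01.
Reliability = 2.01 / 2.68 = 0.7500.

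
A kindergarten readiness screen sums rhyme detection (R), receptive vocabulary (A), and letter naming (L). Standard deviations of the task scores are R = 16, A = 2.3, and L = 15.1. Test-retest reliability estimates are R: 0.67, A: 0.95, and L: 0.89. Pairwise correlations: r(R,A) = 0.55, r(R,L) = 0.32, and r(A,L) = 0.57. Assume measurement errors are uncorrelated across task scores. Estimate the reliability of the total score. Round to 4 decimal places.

Var(R+A+L) = 16² + 2.3² + 15.1² + 2·[16·2.3·0.55 + 16·15.1·0.32 + 2.3·15.1·0.57] = 489.3 + 234.696 = 723.996.
Because errors are independent across components, Cov(Tᵢ,Tⱼ) = Cov(Xᵢ,Xⱼ); the off-diagonal part of the true-score variance is the same as above.
True-score variance = [16²·0.67 + 2.3²·0.95 + 15.1²·0.89] + 234.696 = 379.474 + 234.696 = 614.171.
Reliability = 614.171 / 723.996 = 0.8483.

0.8483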